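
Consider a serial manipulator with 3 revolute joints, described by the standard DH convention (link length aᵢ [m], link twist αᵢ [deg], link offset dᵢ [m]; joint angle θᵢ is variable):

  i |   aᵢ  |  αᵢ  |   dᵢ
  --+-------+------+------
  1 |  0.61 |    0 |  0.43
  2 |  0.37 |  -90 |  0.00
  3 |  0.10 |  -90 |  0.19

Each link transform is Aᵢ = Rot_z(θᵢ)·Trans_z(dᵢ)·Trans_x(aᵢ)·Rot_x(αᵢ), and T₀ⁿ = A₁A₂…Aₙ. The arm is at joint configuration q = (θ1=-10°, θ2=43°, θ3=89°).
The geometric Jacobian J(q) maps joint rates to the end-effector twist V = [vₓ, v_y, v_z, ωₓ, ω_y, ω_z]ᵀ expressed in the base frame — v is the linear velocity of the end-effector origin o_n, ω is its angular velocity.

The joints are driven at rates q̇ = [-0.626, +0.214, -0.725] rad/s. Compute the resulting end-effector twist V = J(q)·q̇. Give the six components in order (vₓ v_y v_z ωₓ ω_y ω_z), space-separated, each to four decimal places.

0.1436 -0.4224 0.0013 0.3949 -0.6080 -0.4120

o_n = [0.8090, 0.2559, 0.3300]
J₁: ẑ×o_n = [-0.2559, 0.8090, 0.0000], ω = ẑ
J2: z=[0.0000, 0.0000, 1.0000] o=[0.6007, -0.1059, 0.4300] → [-0.3618, 0.2083, 0.0000, 0.0000, 0.0000, 1.0000]
J3: z=[-0.5446, 0.8387, 0.0000] o=[0.9110, 0.0956, 0.4300] → [-0.0839, -0.0545, -0.0017, -0.5446, 0.8387, 0.0000]
V = J·q̇ = [0.1436, -0.4224, 0.0013, 0.3949, -0.6080, -0.4120]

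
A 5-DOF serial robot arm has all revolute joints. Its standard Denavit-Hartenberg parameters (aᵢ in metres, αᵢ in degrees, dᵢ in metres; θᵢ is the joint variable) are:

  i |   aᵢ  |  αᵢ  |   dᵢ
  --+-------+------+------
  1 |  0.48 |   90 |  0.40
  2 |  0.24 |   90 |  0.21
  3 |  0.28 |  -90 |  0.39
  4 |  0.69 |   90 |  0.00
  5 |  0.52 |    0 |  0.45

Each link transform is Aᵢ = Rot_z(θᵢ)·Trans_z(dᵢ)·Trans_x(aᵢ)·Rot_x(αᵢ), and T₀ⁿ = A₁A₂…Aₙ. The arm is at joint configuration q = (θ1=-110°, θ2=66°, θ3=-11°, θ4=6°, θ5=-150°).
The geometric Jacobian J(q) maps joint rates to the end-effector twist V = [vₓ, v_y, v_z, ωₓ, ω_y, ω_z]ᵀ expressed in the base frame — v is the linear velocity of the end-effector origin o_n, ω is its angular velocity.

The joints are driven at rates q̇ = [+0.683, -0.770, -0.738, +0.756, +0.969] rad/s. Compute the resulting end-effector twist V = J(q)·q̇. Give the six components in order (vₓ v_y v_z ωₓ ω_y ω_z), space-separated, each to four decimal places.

1.8244 -0.6947 -0.5163 -0.0600 -0.3030 0.8138

o_n = [-0.3779, -1.4858, 0.7505]
J₁: ẑ×o_n = [1.4858, -0.3779, 0.0000], ω = ẑ
J2: z=[-0.9397, 0.3420, 0.0000] o=[-0.1642, -0.4511, 0.4000] → [0.1199, 0.3293, 1.0454, -0.9397, 0.3420, 0.0000]
J3: z=[-0.3125, -0.8585, -0.4067] o=[-0.3949, -0.4710, 0.6193] → [-0.5254, 0.0341, 0.3317, -0.3125, -0.8585, -0.4067]
J4: z=[-0.9490, 0.2628, 0.1743] o=[-0.5048, -0.9291, 0.7117] → [0.1072, 0.0589, 0.4949, -0.9490, 0.2628, 0.1743]
J5: z=[-0.3063, -0.8998, -0.3108] o=[-0.4529, -1.1694, 1.3564] → [0.4469, -0.2089, 0.1644, -0.3063, -0.8998, -0.3108]
V = J·q̇ = [1.8244, -0.6947, -0.5163, -0.0600, -0.3030, 0.8138]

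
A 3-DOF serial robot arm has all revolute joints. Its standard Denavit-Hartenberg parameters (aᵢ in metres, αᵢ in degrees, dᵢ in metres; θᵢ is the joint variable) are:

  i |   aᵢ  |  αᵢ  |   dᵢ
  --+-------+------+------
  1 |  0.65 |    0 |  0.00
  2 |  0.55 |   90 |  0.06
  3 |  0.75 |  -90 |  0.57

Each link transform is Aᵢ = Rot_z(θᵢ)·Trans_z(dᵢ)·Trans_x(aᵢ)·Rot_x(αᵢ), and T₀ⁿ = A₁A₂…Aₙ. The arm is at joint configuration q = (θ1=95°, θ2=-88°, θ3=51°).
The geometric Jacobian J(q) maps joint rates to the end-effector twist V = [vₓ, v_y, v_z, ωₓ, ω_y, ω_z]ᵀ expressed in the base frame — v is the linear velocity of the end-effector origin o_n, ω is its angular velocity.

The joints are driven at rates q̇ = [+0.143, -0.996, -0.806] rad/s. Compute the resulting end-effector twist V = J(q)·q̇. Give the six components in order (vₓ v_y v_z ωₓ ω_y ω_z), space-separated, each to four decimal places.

-0.0027 -0.8754 -0.3804 -0.0982 0.8000 -0.8530

o_n = [1.0272, 0.2063, 0.6429]
J₁: ẑ×o_n = [-0.2063, 1.0272, 0.0000], ω = ẑ
J2: z=[0.0000, 0.0000, 1.0000] o=[-0.0567, 0.6475, 0.0000] → [0.4412, 1.0838, -0.0000, 0.0000, 0.0000, 1.0000]
J3: z=[0.1219, -0.9925, 0.0000] o=[0.4892, 0.7146, 0.0600] → [-0.5785, -0.0710, 0.4720, 0.1219, -0.9925, 0.0000]
V = J·q̇ = [-0.0027, -0.8754, -0.3804, -0.0982, 0.8000, -0.8530]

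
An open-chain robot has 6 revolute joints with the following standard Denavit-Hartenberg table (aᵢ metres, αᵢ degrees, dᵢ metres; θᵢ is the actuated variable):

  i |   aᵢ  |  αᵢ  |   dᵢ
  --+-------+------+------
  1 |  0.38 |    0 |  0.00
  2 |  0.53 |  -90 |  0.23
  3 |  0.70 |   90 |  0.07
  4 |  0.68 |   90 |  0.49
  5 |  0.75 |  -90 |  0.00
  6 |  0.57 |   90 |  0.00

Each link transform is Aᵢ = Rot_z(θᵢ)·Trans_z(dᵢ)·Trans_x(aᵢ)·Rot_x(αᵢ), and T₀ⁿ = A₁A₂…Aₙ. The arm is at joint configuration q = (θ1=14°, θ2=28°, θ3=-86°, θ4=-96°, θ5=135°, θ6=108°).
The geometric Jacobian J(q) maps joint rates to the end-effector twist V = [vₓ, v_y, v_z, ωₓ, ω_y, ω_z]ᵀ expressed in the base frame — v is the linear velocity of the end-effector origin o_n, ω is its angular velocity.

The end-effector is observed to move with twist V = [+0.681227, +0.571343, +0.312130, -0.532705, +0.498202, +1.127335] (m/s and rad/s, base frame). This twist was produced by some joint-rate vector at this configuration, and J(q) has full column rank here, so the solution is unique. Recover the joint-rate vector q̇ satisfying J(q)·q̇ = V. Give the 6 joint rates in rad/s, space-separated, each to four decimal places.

o_n = [0.3348, -0.2876, 1.5000]
J₁: ẑ×o_n = [0.2876, 0.3348, -0.0000], ω = ẑ
J2: z=[0.0000, 0.0000, 1.0000] o=[0.3687, 0.0919, 0.0000] → [0.3796, -0.0339, 0.0000, 0.0000, 0.0000, 1.0000]
J3: z=[-0.6691, 0.7431, 0.0000] o=[0.7626, 0.4466, 0.2300] → [0.9438, 0.8498, 0.8092, -0.6691, 0.7431, 0.0000]
J4: z=[-0.7413, -0.6675, 0.0698] o=[0.7520, 0.5313, 0.9283] → [-0.3245, 0.3947, 0.3286, -0.7413, -0.6675, 0.0698]
J5: z=[-0.1215, 0.0313, -0.9921] o=[0.8376, -0.3017, 0.8916] → [0.0330, 0.5727, 0.0140, -0.1215, 0.0313, -0.9921]
J6: z=[0.0575, 0.9980, 0.0244] o=[0.0944, -0.2612, 0.9839] → [0.5158, -0.0238, -0.2415, 0.0575, 0.9980, 0.0244]
q̇ = J⁺·V = [0.7950, -0.0320, 0.3620, 0.4880, -0.3190, 0.5660]

0.7950 -0.0320 0.3620 0.4880 -0.3190 0.5660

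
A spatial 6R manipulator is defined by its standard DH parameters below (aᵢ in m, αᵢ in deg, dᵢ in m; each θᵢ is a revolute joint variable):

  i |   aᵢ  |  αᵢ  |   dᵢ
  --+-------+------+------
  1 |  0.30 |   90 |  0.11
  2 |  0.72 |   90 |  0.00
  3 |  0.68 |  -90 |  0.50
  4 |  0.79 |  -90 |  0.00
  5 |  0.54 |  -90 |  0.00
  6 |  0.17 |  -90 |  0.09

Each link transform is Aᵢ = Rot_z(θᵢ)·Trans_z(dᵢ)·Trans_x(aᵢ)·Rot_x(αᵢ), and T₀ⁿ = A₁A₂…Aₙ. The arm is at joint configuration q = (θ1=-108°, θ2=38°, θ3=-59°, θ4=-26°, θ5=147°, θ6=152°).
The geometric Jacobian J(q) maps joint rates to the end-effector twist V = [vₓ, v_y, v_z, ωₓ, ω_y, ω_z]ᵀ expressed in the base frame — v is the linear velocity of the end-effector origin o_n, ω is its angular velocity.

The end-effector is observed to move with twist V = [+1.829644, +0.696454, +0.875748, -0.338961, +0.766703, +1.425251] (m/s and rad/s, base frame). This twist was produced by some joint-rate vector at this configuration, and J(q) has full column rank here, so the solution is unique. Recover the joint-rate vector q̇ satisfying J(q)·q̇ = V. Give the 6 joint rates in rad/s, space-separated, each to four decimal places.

0.8980 0.8830 -0.5060 -0.2440 0.3480 -0.0790

o_n = [0.3859, -1.8618, 0.2100]
J₁: ẑ×o_n = [1.8618, 0.3859, -0.0000], ω = ẑ
J2: z=[-0.9511, 0.3090, 0.0000] o=[-0.0927, -0.2853, 0.1100] → [0.0309, 0.0951, 1.3514, -0.9511, 0.3090, 0.0000]
J3: z=[-0.1902, -0.5855, -0.7880] o=[-0.2680, -0.8249, 0.5533] → [-0.6161, -0.5806, 0.5802, -0.1902, -0.5855, -0.7880]
J4: z=[-0.6986, -0.4832, 0.5277] o=[0.1059, -1.5603, 0.3749] → [0.2388, 0.0326, 0.3459, -0.6986, -0.4832, 0.5277]
J5: z=[0.4734, 0.2409, 0.8473] o=[0.5298, -2.2252, 0.3271] → [-0.3361, -0.0665, 0.2067, 0.4734, 0.2409, 0.8473]
J6: z=[-0.8781, 0.0531, 0.4755] o=[0.4922, -1.7019, 0.1993] → [0.0766, -0.0412, 0.1461, -0.8781, 0.0531, 0.4755]
q̇ = J⁺·V = [0.8980, 0.8830, -0.5060, -0.2440, 0.3480, -0.0790]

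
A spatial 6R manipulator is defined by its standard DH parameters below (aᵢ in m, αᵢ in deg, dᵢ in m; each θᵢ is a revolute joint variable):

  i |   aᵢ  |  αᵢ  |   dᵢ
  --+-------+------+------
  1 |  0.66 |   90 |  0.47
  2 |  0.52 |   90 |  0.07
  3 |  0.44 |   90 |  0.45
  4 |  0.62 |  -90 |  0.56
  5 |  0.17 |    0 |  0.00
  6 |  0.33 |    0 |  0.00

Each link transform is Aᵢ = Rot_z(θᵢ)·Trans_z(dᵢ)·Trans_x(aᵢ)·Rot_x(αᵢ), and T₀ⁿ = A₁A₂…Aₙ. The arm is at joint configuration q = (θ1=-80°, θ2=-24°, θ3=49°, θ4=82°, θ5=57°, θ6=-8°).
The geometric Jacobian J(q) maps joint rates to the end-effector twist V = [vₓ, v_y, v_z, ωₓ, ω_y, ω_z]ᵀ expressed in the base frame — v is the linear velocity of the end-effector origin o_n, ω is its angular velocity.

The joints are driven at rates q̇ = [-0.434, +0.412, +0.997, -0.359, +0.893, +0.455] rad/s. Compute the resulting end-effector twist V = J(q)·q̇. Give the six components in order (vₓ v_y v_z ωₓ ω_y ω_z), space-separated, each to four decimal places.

o_n = [-0.2035, -1.0869, -1.1967]
J₁: ẑ×o_n = [1.0869, -0.2035, 0.0000], ω = ẑ
J2: z=[-0.9848, -0.1736, 0.0000] o=[0.1146, -0.6500, 0.4700] → [0.2894, -1.6414, 0.3751, -0.9848, -0.1736, 0.0000]
J3: z=[-0.0706, 0.4006, -0.9135] o=[0.1282, -1.1300, 0.2585] → [-0.5436, 0.2002, 0.1298, -0.0706, 0.4006, -0.9135]
J4: z=[0.7658, -0.5651, -0.3070] o=[-0.1849, -1.2671, -0.2700] → [0.5789, 0.7154, 0.1274, 0.7658, -0.5651, -0.3070]
J5: z=[0.6231, 0.7700, 0.1371] o=[0.1455, -1.3998, -1.0258] → [-0.1745, 0.0586, 0.4637, 0.6231, 0.7700, 0.1371]
J6: z=[0.6231, 0.7700, 0.1371] o=[0.0216, -1.2918, -1.0693] → [-0.1262, 0.0485, 0.3010, 0.6231, 0.7700, 0.1371]
V = J·q̇ = [-1.3155, -0.5707, 0.7893, 0.0889, 1.5687, -1.0498]

-1.3155 -0.5707 0.7893 0.0889 1.5687 -1.0498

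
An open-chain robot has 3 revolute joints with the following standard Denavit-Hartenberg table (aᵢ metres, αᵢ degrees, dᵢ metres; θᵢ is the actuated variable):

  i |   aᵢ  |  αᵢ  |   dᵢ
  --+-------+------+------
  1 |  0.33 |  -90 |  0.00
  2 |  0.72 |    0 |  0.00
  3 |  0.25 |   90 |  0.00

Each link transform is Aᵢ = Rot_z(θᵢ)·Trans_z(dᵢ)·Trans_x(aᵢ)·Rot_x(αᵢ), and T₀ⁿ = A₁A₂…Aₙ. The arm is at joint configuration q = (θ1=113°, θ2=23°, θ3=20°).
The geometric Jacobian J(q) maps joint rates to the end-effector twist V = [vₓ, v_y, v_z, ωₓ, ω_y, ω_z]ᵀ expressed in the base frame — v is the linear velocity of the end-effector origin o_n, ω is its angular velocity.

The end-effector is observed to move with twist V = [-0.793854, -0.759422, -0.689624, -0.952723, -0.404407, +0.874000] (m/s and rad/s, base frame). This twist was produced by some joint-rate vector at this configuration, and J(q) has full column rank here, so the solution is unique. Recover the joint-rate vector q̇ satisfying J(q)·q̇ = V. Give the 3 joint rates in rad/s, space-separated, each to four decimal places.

0.8740 0.7550 0.2800

o_n = [-0.4593, 1.0821, -0.4518]
J₁: ẑ×o_n = [-1.0821, -0.4593, 0.0000], ω = ẑ
J2: z=[-0.9205, -0.3907, 0.0000] o=[-0.1289, 0.3038, 0.0000] → [0.1765, -0.4159, -0.8456, -0.9205, -0.3907, 0.0000]
J3: z=[-0.9205, -0.3907, 0.0000] o=[-0.3879, 0.9138, -0.2813] → [0.0666, -0.1569, -0.1828, -0.9205, -0.3907, 0.0000]
q̇ = J⁺·V = [0.8740, 0.7550, 0.2800]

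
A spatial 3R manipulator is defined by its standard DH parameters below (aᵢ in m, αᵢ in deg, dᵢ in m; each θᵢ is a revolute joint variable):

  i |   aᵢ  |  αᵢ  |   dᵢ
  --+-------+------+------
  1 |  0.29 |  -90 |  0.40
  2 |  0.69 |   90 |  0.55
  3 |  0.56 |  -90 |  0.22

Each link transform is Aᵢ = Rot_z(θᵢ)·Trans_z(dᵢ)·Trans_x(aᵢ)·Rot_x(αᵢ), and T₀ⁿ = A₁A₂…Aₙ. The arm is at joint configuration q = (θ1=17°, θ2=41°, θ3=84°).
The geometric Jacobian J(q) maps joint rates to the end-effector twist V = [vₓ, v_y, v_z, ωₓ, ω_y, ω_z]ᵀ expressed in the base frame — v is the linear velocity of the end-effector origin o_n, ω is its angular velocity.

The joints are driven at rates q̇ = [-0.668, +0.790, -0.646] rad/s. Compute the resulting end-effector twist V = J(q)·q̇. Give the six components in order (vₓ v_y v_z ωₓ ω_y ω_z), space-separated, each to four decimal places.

o_n = [0.6320, 1.3507, 0.0750]
J₁: ẑ×o_n = [-1.3507, 0.6320, 0.0000], ω = ẑ
J2: z=[-0.2924, 0.9563, 0.0000] o=[0.2773, 0.0848, 0.4000] → [-0.3108, -0.0950, -0.7093, -0.2924, 0.9563, 0.0000]
J3: z=[0.6274, 0.1918, 0.7547] o=[0.6145, 0.7630, -0.0527] → [-0.4191, -0.0669, 0.3654, 0.6274, 0.1918, 0.7547]
V = J·q̇ = [0.9274, -0.4540, -0.7964, -0.6363, 0.6316, -1.1555]

0.9274 -0.4540 -0.7964 -0.6363 0.6316 -1.1555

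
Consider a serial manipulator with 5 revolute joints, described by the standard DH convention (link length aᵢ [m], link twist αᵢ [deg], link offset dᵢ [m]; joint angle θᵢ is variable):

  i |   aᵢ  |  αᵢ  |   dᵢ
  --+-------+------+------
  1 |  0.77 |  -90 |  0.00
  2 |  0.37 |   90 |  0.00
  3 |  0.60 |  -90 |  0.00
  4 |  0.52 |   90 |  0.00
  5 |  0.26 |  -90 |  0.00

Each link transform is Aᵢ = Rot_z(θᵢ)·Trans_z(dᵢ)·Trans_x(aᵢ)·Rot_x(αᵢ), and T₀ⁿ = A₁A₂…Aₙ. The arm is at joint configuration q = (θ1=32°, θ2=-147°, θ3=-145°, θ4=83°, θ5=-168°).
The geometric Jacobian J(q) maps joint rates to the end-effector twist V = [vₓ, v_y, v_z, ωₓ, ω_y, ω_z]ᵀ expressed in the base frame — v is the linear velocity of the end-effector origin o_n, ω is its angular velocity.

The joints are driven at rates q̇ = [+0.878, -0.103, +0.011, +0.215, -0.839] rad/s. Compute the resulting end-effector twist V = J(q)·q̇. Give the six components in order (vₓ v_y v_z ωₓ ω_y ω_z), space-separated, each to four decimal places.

-0.3351 0.7208 0.0947 -0.6359 -0.1633 1.3932

o_n = [1.0709, 0.2937, 0.1237]
J₁: ẑ×o_n = [-0.2937, 1.0709, 0.0000], ω = ẑ
J2: z=[-0.5299, 0.8480, 0.0000] o=[0.6530, 0.4080, 0.0000] → [0.1049, 0.0655, -0.2938, -0.5299, 0.8480, 0.0000]
J3: z=[-0.4619, -0.2886, -0.8387] o=[0.3898, 0.2436, 0.2015] → [0.0645, -0.6071, 0.1734, -0.4619, -0.2886, -0.8387]
J4: z=[0.0261, -0.9496, 0.3124] o=[0.9218, 0.1702, -0.0662] → [-0.2188, 0.0416, 0.1448, 0.0261, -0.9496, 0.3124]
J5: z=[0.8237, -0.1566, -0.5450] o=[1.2163, 0.3114, 0.3384] → [0.0240, 0.2562, -0.0374, 0.8237, -0.1566, -0.5450]
V = J·q̇ = [-0.3351, 0.7208, 0.0947, -0.6359, -0.1633, 1.3932]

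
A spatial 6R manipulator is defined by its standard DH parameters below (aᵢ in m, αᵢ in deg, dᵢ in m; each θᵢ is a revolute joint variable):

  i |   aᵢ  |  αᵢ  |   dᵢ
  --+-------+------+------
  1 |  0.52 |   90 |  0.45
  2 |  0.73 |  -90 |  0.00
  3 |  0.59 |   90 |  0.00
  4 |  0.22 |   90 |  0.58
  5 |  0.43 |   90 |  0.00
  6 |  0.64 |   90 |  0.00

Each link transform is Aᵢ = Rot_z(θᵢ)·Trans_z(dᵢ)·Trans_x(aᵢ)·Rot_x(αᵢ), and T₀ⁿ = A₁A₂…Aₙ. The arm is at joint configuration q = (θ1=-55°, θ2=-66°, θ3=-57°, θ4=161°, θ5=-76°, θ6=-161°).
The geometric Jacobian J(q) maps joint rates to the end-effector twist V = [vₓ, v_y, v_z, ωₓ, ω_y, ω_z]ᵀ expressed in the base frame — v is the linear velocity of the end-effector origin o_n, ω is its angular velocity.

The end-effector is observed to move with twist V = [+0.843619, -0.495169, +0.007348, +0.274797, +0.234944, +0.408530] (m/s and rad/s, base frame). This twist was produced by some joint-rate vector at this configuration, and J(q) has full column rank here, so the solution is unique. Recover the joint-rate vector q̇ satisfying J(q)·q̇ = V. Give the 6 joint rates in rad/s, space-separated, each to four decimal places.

0.8320 0.1870 0.2970 -0.6300 -0.5570 -0.0810

o_n = [-0.2840, -0.8244, 0.1248]
J₁: ẑ×o_n = [0.8244, -0.2840, 0.0000], ω = ẑ
J2: z=[-0.8192, -0.5736, 0.0000] o=[0.2983, -0.4260, 0.4500] → [0.1865, -0.2664, -0.0076, -0.8192, -0.5736, 0.0000]
J3: z=[0.5240, -0.7483, 0.4067] o=[0.4686, -0.6692, -0.2169] → [-0.1926, -0.4852, -0.6445, 0.5240, -0.7483, 0.4067]
J4: z=[-0.6418, -0.0330, 0.7662] o=[0.1382, -1.0601, -0.5104] → [-0.2015, 0.0842, -0.1652, -0.6418, -0.0330, 0.7662]
J5: z=[0.3131, -0.9233, 0.2226] o=[-0.0800, -0.9950, 0.0666] → [-0.0918, -0.0636, -0.1349, 0.3131, -0.9233, 0.2226]
J6: z=[-0.5240, -0.3634, -0.7703] o=[0.2606, -0.9414, -0.1904] → [-0.0245, 0.5846, -0.2592, -0.5240, -0.3634, -0.7703]
q̇ = J⁺·V = [0.8320, 0.1870, 0.2970, -0.6300, -0.5570, -0.0810]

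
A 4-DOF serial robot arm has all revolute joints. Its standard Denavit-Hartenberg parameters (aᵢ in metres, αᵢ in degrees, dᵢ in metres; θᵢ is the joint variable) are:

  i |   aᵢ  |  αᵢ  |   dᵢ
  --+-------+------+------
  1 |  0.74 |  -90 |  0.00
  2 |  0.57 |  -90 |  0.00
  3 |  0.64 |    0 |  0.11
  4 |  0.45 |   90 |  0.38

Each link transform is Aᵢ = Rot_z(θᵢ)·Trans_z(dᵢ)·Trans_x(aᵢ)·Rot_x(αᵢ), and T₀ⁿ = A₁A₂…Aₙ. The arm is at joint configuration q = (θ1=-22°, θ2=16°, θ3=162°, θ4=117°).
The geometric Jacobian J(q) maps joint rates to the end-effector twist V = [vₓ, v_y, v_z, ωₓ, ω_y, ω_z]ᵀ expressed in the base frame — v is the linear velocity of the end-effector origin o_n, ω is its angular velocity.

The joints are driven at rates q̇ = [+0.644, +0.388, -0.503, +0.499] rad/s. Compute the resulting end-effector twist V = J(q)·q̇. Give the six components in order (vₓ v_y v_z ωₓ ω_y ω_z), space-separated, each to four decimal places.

-0.1941 0.1899 0.0136 0.1464 0.3593 0.6478

o_n = [0.6816, -0.0093, -0.4798]
J₁: ẑ×o_n = [0.0093, 0.6816, -0.0000], ω = ẑ
J2: z=[0.3746, 0.9272, 0.0000] o=[0.6861, -0.2772, 0.0000] → [-0.4448, 0.1797, 0.1046, 0.3746, 0.9272, 0.0000]
J3: z=[-0.2556, 0.1033, -0.9613] o=[1.1941, -0.4825, -0.1571] → [0.4215, 0.4103, -0.0680, -0.2556, 0.1033, -0.9613]
J4: z=[-0.2556, 0.1033, -0.9613] o=[0.5494, -0.4353, -0.0951] → [0.3698, -0.2253, -0.1225, -0.2556, 0.1033, -0.9613]
V = J·q̇ = [-0.1941, 0.1899, 0.0136, 0.1464, 0.3593, 0.6478]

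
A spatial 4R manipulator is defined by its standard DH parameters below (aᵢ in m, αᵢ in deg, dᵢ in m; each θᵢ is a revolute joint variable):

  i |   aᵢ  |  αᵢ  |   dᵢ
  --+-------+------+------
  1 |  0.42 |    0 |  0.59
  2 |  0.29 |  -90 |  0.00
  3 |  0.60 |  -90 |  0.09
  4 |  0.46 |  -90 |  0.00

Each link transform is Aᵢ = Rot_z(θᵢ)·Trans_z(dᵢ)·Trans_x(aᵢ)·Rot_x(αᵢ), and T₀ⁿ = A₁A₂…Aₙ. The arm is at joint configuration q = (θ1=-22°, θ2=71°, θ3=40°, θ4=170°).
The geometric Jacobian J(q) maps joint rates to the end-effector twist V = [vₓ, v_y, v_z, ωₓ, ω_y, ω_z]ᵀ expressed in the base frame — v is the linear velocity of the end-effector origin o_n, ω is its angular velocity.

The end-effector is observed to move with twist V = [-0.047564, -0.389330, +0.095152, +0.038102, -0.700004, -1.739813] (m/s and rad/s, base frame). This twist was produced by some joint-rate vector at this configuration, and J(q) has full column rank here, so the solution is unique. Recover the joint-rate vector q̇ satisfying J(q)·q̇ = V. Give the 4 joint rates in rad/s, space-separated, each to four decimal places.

o_n = [0.6459, 0.1532, 0.4955]
J₁: ẑ×o_n = [-0.1532, 0.6459, 0.0000], ω = ẑ
J2: z=[0.0000, 0.0000, 1.0000] o=[0.3894, -0.1573, 0.5900] → [-0.3105, 0.2565, 0.0000, 0.0000, 0.0000, 1.0000]
J3: z=[-0.7547, 0.6561, 0.0000] o=[0.5797, 0.0615, 0.5900] → [-0.0620, -0.0713, -0.1126, -0.7547, 0.6561, 0.0000]
J4: z=[-0.4217, -0.4851, -0.7660] o=[0.8133, 0.4675, 0.2043] → [-0.3820, 0.2510, 0.0513, -0.4217, -0.4851, -0.7660]
q̇ = J⁺·V = [-0.8430, -0.2970, -0.4880, 0.7830]

-0.8430 -0.2970 -0.4880 0.7830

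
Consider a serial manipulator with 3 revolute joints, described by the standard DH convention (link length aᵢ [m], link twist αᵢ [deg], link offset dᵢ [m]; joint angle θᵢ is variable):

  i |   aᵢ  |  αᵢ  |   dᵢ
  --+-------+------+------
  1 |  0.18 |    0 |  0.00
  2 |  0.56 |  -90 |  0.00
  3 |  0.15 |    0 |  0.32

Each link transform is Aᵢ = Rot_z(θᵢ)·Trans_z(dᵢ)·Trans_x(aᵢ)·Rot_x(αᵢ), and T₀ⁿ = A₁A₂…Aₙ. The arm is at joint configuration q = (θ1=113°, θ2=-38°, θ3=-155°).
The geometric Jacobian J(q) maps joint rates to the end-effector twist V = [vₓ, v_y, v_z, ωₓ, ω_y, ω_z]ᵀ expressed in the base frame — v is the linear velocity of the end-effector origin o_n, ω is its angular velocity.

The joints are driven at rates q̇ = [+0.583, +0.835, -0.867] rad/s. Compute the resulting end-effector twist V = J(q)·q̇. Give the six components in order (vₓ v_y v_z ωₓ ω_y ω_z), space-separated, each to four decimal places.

o_n = [-0.2697, 0.6581, 0.0634]
J₁: ẑ×o_n = [-0.6581, -0.2697, 0.0000], ω = ẑ
J2: z=[0.0000, 0.0000, 1.0000] o=[-0.0703, 0.1657, 0.0000] → [-0.4924, -0.1993, 0.0000, 0.0000, 0.0000, 1.0000]
J3: z=[-0.9659, 0.2588, 0.0000] o=[0.0746, 0.7066, 0.0000] → [0.0164, 0.0612, 0.1359, -0.9659, 0.2588, 0.0000]
V = J·q̇ = [-0.8091, -0.3768, -0.1179, 0.8375, -0.2244, 1.4180]

-0.8091 -0.3768 -0.1179 0.8375 -0.2244 1.4180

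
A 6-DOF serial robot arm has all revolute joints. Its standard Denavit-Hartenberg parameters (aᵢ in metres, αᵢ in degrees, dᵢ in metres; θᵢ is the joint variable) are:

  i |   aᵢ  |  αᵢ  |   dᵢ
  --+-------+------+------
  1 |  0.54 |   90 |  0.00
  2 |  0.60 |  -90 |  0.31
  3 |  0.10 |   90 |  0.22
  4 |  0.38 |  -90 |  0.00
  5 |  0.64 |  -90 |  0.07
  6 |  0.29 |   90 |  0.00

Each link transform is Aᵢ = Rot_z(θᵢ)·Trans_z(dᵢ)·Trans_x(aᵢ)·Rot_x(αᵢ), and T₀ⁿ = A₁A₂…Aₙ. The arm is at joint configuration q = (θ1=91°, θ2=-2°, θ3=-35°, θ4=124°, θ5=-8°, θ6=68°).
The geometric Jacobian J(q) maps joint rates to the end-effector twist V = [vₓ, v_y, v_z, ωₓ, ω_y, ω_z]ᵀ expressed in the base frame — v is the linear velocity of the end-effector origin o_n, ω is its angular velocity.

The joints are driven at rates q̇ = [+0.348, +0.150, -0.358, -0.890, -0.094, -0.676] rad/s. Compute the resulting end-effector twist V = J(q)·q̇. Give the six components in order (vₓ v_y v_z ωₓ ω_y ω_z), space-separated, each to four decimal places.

0.0951 0.5171 0.5325 0.0403 0.2207 -0.0433

o_n = [0.1731, 0.8306, 1.2516]
J₁: ẑ×o_n = [-0.8306, 0.1731, 0.0000], ω = ẑ
J2: z=[0.9998, 0.0175, 0.0000] o=[-0.0094, 0.5399, 0.0000] → [0.0218, -1.2514, 0.2874, 0.9998, 0.0175, 0.0000]
J3: z=[-0.0006, 0.0349, 0.9994] o=[0.2901, 1.1449, -0.0209] → [0.3585, -0.1161, 0.0043, -0.0006, 0.0349, 0.9994]
J4: z=[0.8290, -0.5588, 0.0200] o=[0.3458, 1.2354, 0.1961] → [-0.5818, -0.8785, -0.4321, 0.8290, -0.5588, 0.0200]
J5: z=[-0.4633, -0.7064, -0.5352] o=[0.2268, 1.0703, 0.5170] → [-0.6472, 0.3690, 0.0732, -0.4633, -0.7064, -0.5352]
J6: z=[-0.8646, 0.4930, 0.0977] o=[0.0697, 0.6958, 1.0165] → [0.1027, 0.2133, -0.1675, -0.8646, 0.4930, 0.0977]
V = J·q̇ = [0.0951, 0.5171, 0.5325, 0.0403, 0.2207, -0.0433]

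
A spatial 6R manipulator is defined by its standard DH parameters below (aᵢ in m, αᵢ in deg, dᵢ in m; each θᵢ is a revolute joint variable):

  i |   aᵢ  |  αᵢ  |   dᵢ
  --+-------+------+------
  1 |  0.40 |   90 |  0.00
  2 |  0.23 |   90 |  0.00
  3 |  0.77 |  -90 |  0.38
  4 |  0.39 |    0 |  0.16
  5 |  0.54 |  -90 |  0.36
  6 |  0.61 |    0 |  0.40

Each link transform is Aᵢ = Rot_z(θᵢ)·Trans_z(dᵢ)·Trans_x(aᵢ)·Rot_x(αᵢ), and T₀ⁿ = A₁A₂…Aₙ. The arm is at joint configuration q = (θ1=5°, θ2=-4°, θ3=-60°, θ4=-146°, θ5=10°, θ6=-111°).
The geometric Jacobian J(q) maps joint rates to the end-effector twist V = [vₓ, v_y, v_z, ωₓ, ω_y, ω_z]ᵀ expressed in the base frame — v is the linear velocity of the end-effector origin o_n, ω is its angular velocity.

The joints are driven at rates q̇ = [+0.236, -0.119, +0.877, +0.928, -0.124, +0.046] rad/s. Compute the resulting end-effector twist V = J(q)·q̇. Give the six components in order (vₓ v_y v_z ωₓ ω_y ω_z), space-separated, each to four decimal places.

0.0776 -0.1173 -0.4536 0.6668 -0.1980 -0.7216

o_n = [1.7430, 0.0346, -1.2054]
J₁: ẑ×o_n = [-0.0346, 1.7430, 0.0000], ω = ẑ
J2: z=[0.0872, -0.9962, 0.0000] o=[0.3985, 0.0349, 0.0000] → [1.2009, 0.1051, 1.3394, 0.0872, -0.9962, 0.0000]
J3: z=[-0.0695, -0.0061, -0.9976] o=[0.6270, 0.0549, -0.0160] → [-0.0130, -1.1959, 0.0082, -0.0695, -0.0061, -0.9976]
J4: z=[0.9042, -0.4228, -0.0604] o=[0.9251, 0.7503, -0.4220] → [0.2880, 0.6590, -0.3014, 0.9042, -0.4228, -0.0604]
J5: z=[0.9042, -0.4228, -0.0604] o=[0.9184, 0.3884, -0.6379] → [0.2186, 0.4633, 0.0287, 0.9042, -0.4228, -0.0604]
J6: z=[0.2427, 0.6251, -0.7418] o=[1.0541, -0.1181, -1.0203] → [-0.0025, -0.4661, -0.3936, 0.2427, 0.6251, -0.7418]
V = J·q̇ = [0.0776, -0.1173, -0.4536, 0.6668, -0.1980, -0.7216]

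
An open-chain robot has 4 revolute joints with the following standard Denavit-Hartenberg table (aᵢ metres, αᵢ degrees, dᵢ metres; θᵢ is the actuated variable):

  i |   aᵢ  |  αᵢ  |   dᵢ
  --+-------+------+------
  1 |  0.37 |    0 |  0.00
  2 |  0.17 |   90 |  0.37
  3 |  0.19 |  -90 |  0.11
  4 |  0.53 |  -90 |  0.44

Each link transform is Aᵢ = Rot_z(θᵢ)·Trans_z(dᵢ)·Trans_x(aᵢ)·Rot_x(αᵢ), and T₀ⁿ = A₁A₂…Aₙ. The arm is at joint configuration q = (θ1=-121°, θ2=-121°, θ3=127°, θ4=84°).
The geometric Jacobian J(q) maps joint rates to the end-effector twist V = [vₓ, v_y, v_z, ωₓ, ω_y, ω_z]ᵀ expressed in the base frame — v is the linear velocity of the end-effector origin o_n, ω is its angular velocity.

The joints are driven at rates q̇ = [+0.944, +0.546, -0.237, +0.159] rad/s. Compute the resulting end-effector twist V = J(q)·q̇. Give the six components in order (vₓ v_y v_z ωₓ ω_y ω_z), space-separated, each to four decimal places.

o_n = [-0.4043, -0.8035, 0.3012]
J₁: ẑ×o_n = [0.8035, -0.4043, 0.0000], ω = ẑ
J2: z=[0.0000, 0.0000, 1.0000] o=[-0.1906, -0.3172, 0.0000] → [0.4864, -0.2138, 0.0000, 0.0000, 0.0000, 1.0000]
J3: z=[0.8829, 0.4695, 0.0000] o=[-0.2704, -0.1671, 0.3700] → [-0.0323, 0.0608, -0.4991, 0.8829, 0.4695, 0.0000]
J4: z=[0.3749, -0.7052, -0.6018] o=[-0.1196, -0.2164, 0.5217] → [-0.1978, 0.2541, -0.4210, 0.3749, -0.7052, -0.6018]
V = J·q̇ = [1.0003, -0.4724, 0.0514, -0.1496, -0.2234, 1.3943]

1.0003 -0.4724 0.0514 -0.1496 -0.2234 1.3943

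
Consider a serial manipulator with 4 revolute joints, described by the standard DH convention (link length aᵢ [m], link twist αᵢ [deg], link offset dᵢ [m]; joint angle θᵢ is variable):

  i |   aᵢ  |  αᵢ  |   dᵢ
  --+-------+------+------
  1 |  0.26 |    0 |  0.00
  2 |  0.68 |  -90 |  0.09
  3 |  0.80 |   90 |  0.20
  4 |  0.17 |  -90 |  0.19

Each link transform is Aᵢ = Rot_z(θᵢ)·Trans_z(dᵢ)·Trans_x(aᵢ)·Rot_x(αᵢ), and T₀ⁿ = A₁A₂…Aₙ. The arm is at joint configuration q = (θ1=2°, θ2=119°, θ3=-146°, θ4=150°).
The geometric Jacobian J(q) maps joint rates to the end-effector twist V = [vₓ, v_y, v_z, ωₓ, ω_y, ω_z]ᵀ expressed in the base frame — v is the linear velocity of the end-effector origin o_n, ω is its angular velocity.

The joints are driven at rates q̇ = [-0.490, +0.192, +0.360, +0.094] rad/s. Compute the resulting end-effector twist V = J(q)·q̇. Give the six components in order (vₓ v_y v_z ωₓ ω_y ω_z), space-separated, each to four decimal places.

-0.0610 0.0273 0.2286 -0.2815 -0.2305 -0.3759

o_n = [-0.0012, -0.1098, 0.2975]
J₁: ẑ×o_n = [0.1098, -0.0012, 0.0000], ω = ẑ
J2: z=[0.0000, 0.0000, 1.0000] o=[0.2598, 0.0091, 0.0000] → [0.1189, -0.2611, 0.0000, 0.0000, 0.0000, 1.0000]
J3: z=[-0.8572, -0.5150, 0.0000] o=[-0.0904, 0.5919, 0.0900] → [-0.1069, 0.1779, 0.6474, -0.8572, -0.5150, 0.0000]
J4: z=[0.2880, -0.4793, -0.8290] o=[0.0798, -0.0796, 0.5374] → [0.0899, 0.1362, -0.0475, 0.2880, -0.4793, -0.8290]
V = J·q̇ = [-0.0610, 0.0273, 0.2286, -0.2815, -0.2305, -0.3759]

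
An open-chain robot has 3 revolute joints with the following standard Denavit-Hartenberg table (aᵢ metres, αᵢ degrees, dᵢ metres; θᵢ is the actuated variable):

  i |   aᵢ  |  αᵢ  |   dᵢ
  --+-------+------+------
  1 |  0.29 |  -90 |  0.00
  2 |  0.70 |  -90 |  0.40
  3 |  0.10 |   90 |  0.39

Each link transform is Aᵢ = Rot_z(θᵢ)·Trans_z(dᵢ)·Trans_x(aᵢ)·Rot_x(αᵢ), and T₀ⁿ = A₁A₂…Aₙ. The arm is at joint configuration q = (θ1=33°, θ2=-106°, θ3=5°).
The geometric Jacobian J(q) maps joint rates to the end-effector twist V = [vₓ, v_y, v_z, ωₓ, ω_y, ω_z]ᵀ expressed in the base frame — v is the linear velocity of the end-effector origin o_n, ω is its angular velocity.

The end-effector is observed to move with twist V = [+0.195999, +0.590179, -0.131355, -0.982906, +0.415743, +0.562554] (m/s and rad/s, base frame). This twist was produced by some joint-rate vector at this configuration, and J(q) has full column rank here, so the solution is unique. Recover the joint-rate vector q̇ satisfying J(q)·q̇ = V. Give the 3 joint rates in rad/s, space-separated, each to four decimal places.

o_n = [0.1597, 0.5702, 0.8761]
J₁: ẑ×o_n = [-0.5702, 0.1597, 0.0000], ω = ẑ
J2: z=[-0.5446, 0.8387, 0.0000] o=[0.2432, 0.1579, 0.0000] → [0.7348, 0.4772, -0.1545, -0.5446, 0.8387, 0.0000]
J3: z=[0.8062, 0.5235, 0.2756] o=[-0.1365, 0.3883, 0.6729] → [0.0563, -0.0822, -0.0084, 0.8062, 0.5235, 0.2756]
q̇ = J⁺·V = [0.7340, 0.8840, -0.6220]

0.7340 0.8840 -0.6220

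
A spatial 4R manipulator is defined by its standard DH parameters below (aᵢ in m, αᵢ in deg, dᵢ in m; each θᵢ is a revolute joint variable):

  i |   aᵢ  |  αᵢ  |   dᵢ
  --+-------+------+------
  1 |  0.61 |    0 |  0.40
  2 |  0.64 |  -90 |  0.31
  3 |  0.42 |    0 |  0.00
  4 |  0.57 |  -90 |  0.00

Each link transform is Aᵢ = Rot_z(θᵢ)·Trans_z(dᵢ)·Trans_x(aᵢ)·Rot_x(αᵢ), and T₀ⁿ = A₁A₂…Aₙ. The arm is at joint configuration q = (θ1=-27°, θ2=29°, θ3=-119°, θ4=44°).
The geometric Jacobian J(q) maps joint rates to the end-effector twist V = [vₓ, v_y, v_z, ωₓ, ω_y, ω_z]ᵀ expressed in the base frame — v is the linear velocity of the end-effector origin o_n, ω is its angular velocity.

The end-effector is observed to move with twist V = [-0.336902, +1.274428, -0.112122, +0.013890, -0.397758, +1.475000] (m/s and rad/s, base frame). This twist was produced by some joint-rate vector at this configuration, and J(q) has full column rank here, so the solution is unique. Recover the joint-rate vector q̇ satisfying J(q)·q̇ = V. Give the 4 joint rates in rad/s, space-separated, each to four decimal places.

0.7950 0.6800 -0.8390 0.4410

o_n = [1.1271, -0.2566, 1.6279]
J₁: ẑ×o_n = [0.2566, 1.1271, -0.0000], ω = ẑ
J2: z=[0.0000, 0.0000, 1.0000] o=[0.5435, -0.2769, 0.4000] → [-0.0204, 0.5836, 0.0000, 0.0000, 0.0000, 1.0000]
J3: z=[-0.0349, 0.9994, 0.0000] o=[1.1831, -0.2546, 0.7100] → [0.9174, 0.0320, 0.0561, -0.0349, 0.9994, 0.0000]
J4: z=[-0.0349, 0.9994, 0.0000] o=[0.9796, -0.2617, 1.0773] → [0.5502, 0.0192, -0.1475, -0.0349, 0.9994, 0.0000]
q̇ = J⁺·V = [0.7950, 0.6800, -0.8390, 0.4410]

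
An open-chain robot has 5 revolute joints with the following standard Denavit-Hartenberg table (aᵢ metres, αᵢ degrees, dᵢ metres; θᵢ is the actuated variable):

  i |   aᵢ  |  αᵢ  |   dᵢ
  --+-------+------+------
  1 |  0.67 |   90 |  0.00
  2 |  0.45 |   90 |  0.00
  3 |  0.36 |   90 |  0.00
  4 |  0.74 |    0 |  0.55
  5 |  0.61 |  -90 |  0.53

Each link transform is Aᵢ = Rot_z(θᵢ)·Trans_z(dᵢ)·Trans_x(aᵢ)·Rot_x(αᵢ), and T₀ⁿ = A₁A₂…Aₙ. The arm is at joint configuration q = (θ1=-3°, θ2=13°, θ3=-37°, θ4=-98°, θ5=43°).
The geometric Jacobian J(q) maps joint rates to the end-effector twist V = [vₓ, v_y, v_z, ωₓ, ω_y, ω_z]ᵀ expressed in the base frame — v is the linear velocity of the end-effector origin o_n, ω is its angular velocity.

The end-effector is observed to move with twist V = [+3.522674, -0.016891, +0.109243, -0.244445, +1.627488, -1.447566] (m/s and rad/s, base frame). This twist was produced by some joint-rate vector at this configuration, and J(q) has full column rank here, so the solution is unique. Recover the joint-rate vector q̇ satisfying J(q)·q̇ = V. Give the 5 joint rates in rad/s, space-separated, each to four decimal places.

-0.6480 -0.9480 0.7050 0.5330 0.2990

o_n = [0.7335, 1.1910, 1.2649]
J₁: ẑ×o_n = [-1.1910, 0.7335, 0.0000], ω = ẑ
J2: z=[-0.0523, -0.9986, 0.0000] o=[0.6691, -0.0351, 0.0000] → [-1.2632, 0.0662, 0.0002, -0.0523, -0.9986, 0.0000]
J3: z=[0.2246, -0.0118, -0.9744] o=[1.1069, -0.0580, 0.1012] → [1.2033, 0.1024, 0.2762, 0.2246, -0.0118, -0.9744]
J4: z=[-0.5438, 0.8282, -0.1354] o=[1.3980, 0.1437, 0.1659] → [1.0520, 0.6876, -0.0191, -0.5438, 0.8282, -0.1354]
J5: z=[-0.5438, 0.8282, -0.1354] o=[0.8511, 0.5501, 0.7870] → [0.4826, 0.2758, -0.2511, -0.5438, 0.8282, -0.1354]
q̇ = J⁺·V = [-0.6480, -0.9480, 0.7050, 0.5330, 0.2990]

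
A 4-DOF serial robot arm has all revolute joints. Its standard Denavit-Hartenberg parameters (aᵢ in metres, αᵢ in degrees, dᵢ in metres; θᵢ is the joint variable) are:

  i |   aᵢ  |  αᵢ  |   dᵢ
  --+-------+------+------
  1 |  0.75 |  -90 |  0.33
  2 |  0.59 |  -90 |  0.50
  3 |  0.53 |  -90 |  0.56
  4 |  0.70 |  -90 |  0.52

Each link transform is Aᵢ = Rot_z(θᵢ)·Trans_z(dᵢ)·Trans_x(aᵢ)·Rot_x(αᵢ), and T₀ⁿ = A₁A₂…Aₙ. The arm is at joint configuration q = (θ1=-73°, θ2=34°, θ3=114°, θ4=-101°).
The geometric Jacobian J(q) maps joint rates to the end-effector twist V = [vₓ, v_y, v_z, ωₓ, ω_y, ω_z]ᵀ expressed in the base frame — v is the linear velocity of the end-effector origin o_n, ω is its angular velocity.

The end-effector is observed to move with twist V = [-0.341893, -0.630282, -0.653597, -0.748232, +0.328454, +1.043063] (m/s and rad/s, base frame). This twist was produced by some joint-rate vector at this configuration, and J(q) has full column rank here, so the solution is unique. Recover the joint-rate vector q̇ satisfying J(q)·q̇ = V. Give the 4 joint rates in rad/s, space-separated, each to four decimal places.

0.5980 -0.9270 -0.0710 0.7560

o_n = [0.3382, 0.0885, -0.6780]
J₁: ẑ×o_n = [-0.0885, 0.3382, 0.0000], ω = ẑ
J2: z=[0.9563, 0.2924, 0.0000] o=[0.2193, -0.7172, 0.3300] → [-0.2947, 0.9640, 0.7358, 0.9563, 0.2924, 0.0000]
J3: z=[-0.1635, 0.5348, -0.8290] o=[0.8404, -1.0388, 0.0001] → [0.5720, 0.3055, 0.0842, -0.1635, 0.5348, -0.8290]
J4: z=[0.1675, 0.8432, 0.5108] o=[0.2336, -0.7100, -0.3436] → [-0.6899, 0.1095, 0.0456, 0.1675, 0.8432, 0.5108]
q̇ = J⁺·V = [0.5980, -0.9270, -0.0710, 0.7560]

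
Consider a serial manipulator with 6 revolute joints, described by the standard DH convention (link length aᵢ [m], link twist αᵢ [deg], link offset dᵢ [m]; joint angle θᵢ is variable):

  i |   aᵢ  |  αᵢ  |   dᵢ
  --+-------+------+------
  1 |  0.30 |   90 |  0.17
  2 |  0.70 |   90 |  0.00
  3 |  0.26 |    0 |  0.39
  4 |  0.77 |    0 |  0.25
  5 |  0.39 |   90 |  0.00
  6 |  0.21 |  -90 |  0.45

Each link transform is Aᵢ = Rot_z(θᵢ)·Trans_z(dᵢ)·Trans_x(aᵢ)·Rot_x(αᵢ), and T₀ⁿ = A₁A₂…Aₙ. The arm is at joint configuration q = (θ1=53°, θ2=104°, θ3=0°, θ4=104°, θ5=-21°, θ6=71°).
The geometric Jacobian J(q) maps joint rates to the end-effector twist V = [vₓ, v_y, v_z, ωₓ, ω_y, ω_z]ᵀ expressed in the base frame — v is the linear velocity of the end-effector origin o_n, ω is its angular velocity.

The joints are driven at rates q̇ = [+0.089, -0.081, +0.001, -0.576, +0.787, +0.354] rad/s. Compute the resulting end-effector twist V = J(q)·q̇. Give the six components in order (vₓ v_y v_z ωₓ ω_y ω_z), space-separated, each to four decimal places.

0.1548 0.0849 0.2912 -0.0265 0.1711 0.4812

o_n = [1.4006, -0.0476, 1.6112]
J₁: ẑ×o_n = [0.0476, 1.4006, -0.0000], ω = ẑ
J2: z=[0.7986, -0.6018, 0.0000] o=[0.1805, 0.2396, 0.1700] → [-0.8673, -1.1510, 0.5049, 0.7986, -0.6018, 0.0000]
J3: z=[0.5839, 0.7749, 0.2419] o=[0.0786, 0.1043, 0.8492] → [0.6272, -0.1251, -1.1132, 0.5839, 0.7749, 0.2419]
J4: z=[0.5839, 0.7749, 0.2419] o=[0.2685, 0.3563, 1.1958] → [0.4196, 0.0313, -1.1132, 0.5839, 0.7749, 0.2419]
J5: z=[0.5839, 0.7749, 0.2419] o=[1.0383, 0.1364, 1.0756] → [0.4596, -0.2251, -0.3882, 0.5839, 0.7749, 0.2419]
J6: z=[-0.2418, -0.1184, 0.9631] o=[1.3405, -0.1057, 1.1217] → [-0.1139, 0.1763, -0.0069, -0.2418, -0.1184, 0.9631]
V = J·q̇ = [0.1548, 0.0849, 0.2912, -0.0265, 0.1711, 0.4812]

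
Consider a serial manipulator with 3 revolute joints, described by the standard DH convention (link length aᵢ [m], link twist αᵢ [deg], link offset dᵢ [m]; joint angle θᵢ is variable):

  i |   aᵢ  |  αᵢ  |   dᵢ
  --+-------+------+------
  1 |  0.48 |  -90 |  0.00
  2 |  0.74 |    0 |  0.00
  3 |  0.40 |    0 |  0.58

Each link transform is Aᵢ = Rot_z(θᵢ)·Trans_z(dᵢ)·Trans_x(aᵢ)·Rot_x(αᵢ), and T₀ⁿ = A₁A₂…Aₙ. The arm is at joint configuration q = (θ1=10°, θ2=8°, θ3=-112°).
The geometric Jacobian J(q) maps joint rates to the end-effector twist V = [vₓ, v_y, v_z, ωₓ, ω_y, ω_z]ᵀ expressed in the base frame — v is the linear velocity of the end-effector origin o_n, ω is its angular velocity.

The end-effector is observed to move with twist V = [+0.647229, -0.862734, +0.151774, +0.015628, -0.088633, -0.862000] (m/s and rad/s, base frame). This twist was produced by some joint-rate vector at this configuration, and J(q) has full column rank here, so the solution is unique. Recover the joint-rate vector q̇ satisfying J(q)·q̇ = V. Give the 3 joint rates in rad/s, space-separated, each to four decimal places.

-0.8620 -0.2190 0.1290

o_n = [0.9984, 0.7650, 0.2851]
J₁: ẑ×o_n = [-0.7650, 0.9984, 0.0000], ω = ẑ
J2: z=[-0.1736, 0.9848, 0.0000] o=[0.4727, 0.0834, 0.0000] → [0.2808, 0.0495, -0.6360, -0.1736, 0.9848, 0.0000]
J3: z=[-0.1736, 0.9848, 0.0000] o=[1.1944, 0.2106, -0.1030] → [0.3822, 0.0674, 0.0968, -0.1736, 0.9848, 0.0000]
q̇ = J⁺·V = [-0.8620, -0.2190, 0.1290]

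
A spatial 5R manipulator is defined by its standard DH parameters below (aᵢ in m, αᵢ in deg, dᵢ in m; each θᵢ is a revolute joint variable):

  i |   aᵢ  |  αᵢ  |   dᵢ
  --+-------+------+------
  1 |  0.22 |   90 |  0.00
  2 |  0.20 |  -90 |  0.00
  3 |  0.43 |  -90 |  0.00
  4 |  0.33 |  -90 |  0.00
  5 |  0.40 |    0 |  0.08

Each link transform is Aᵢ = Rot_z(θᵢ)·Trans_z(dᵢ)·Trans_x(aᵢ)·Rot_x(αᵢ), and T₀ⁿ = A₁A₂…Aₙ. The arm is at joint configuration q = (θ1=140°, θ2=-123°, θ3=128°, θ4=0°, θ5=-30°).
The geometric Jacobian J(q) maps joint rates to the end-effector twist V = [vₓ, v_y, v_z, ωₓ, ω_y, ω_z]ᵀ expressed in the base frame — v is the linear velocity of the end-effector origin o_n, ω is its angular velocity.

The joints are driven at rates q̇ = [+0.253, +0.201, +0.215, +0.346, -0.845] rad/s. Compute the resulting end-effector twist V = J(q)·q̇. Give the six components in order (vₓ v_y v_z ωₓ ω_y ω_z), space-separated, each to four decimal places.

o_n = [-0.8649, -0.2516, 0.5793]
J₁: ẑ×o_n = [0.2516, -0.8649, 0.0000], ω = ẑ
J2: z=[0.6428, 0.7660, 0.0000] o=[-0.1685, 0.1414, 0.0000] → [0.4438, -0.3724, 0.2808, 0.6428, 0.7660, 0.0000]
J3: z=[-0.6425, 0.5391, -0.5446] o=[-0.0851, 0.0714, -0.1677] → [0.2268, 0.9047, 0.6279, -0.6425, 0.5391, -0.5446]
J4: z=[0.0670, 0.7475, 0.6609] o=[-0.4133, -0.0955, 0.0543] → [0.4956, -0.3336, 0.3271, 0.0670, 0.7475, 0.6609]
J5: z=[0.6425, -0.5391, 0.5446] o=[-0.6653, -0.2236, 0.2247] → [-0.1759, -0.3366, -0.1257, 0.6425, -0.5391, 0.5446]
V = J·q̇ = [0.5217, 0.0698, 0.4108, -0.5286, 0.9840, -0.0957]

0.5217 0.0698 0.4108 -0.5286 0.9840 -0.0957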